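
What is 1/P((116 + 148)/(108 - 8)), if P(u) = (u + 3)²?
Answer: 625/19881 ≈ 0.031437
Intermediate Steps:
P(u) = (3 + u)²
1/P((116 + 148)/(108 - 8)) = 1/((3 + (116 + 148)/(108 - 8))²) = 1/((3 + 264/100)²) = 1/((3 + 264*(1/100))²) = 1/((3 + 66/25)²) = 1/((141/25)²) = 1/(19881/625) = 625/19881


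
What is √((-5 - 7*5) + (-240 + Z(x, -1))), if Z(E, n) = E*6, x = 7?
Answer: I*√238 ≈ 15.427*I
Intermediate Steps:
Z(E, n) = 6*E
√((-5 - 7*5) + (-240 + Z(x, -1))) = √((-5 - 7*5) + (-240 + 6*7)) = √((-5 - 35) + (-240 + 42)) = √(-40 - 198) = √(-238) = I*√238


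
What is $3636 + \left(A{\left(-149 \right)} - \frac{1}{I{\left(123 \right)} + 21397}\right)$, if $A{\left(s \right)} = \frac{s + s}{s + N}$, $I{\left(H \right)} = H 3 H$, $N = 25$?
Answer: $\frac{7532600721}{2070304} \approx 3638.4$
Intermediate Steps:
$I{\left(H \right)} = 3 H^{2}$ ($I{\left(H \right)} = 3 H H = 3 H^{2}$)
$A{\left(s \right)} = \frac{2 s}{25 + s}$ ($A{\left(s \right)} = \frac{s + s}{s + 25} = \frac{2 s}{25 + s}$)
$3636 + \left(A{\left(-149 \right)} - \frac{1}{I{\left(123 \right)} + 21397}\right) = 3636 + \left(2 \left(-149\right) \frac{1}{25 - 149} - \frac{1}{3 \cdot 123^{2} + 21397}\right) = 3636 + \left(2 \left(-149\right) \frac{1}{-124} - \frac{1}{3 \cdot 15129 + 21397}\right) = 3636 + \left(2 \left(-149\right) \left(- \frac{1}{124}\right) - \frac{1}{45387 + 21397}\right) = 3636 + \left(\frac{149}{62} - \frac{1}{66784}\right) = 3636 + \frac{4975377}{2070304} = \frac{7532600721}{2070304}$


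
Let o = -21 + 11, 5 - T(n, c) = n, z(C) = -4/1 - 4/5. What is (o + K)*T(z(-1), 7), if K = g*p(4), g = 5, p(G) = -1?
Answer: -147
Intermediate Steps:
z(C) = -24/5 (z(C) = -4*1 - 4*1/5 = -4 - 4/5 = -24/5)
T(n, c) = 5 - n
o = -10
K = -5 (K = 5*(-1) = -5)
(o + K)*T(z(-1), 7) = (-10 - 5)*(5 - 1*(-24/5)) = -15*(5 + 24/5) = -15*49/5 = -147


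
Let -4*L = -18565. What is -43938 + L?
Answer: -157187/4 ≈ -39297.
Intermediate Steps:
L = 18565/4 (L = -¼*(-18565) = 18565/4 ≈ 4641.3)
-43938 + L = -43938 + 18565/4 = -157187/4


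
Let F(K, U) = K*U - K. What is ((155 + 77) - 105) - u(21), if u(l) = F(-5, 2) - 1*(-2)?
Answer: 130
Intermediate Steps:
F(K, U) = -K + K*U
u(l) = -3 (u(l) = -5*(-1 + 2) - 1*(-2) = -5*1 + 2 = -5 + 2 = -3)
((155 + 77) - 105) - u(21) = ((155 + 77) - 105) - 1*(-3) = (232 - 105) + 3 = 127 + 3 = 130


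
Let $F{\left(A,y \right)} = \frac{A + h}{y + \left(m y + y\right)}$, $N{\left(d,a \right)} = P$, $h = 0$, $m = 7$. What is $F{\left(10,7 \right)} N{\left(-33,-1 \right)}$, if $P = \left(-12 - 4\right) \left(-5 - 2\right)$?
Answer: $\frac{160}{9} \approx 17.778$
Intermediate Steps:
$P = 112$ ($P = \left(-16\right) \left(-7\right) = 112$)
$N{\left(d,a \right)} = 112$
$F{\left(A,y \right)} = \frac{A}{9 y}$ ($F{\left(A,y \right)} = \frac{A + 0}{y + \left(7 y + y\right)} = \frac{A}{y + 8 y} = \frac{A}{9 y}$)
$F{\left(10,7 \right)} N{\left(-33,-1 \right)} = \frac{1}{9} \cdot 10 \cdot \frac{1}{7} \cdot 112 = \frac{10}{63} \cdot 112 = \frac{160}{9}$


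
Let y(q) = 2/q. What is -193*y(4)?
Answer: -193/2 ≈ -96.500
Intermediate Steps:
-193*y(4) = -386/4 = -193*½ = -193/2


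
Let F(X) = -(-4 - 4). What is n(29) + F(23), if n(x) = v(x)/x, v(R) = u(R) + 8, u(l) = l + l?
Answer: 298/29 ≈ 10.276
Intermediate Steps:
F(X) = 8 (F(X) = -1*(-8) = 8)
u(l) = 2*l
v(R) = 8 + 2*R (v(R) = 2*R + 8 = 8 + 2*R)
n(x) = (8 + 2*x)/x
n(29) + F(23) = (2 + 8/29) + 8 = 66/29 + 8 = 298/29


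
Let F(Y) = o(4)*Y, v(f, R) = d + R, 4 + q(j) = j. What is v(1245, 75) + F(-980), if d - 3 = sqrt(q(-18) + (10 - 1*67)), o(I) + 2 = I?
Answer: -1882 + I*sqrt(79) ≈ -1882.0 + 8.8882*I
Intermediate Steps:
o(I) = -2 + I
q(j) = -4 + j
d = 3 + I*sqrt(79) (d = 3 + sqrt((-4 - 18) + (10 - 1*67)) = 3 + sqrt(-22 + (10 - 67)) = 3 + sqrt(-22 - 57) = 3 + sqrt(-79) = 3 + I*sqrt(79) ≈ 3.0 + 8.8882*I)
v(f, R) = 3 + R + I*sqrt(79) (v(f, R) = (3 + I*sqrt(79)) + R = 3 + R + I*sqrt(79))
F(Y) = 2*Y (F(Y) = (-2 + 4)*Y = 2*Y)
v(1245, 75) + F(-980) = (3 + 75 + I*sqrt(79)) + 2*(-980) = (78 + I*sqrt(79)) - 1960 = -1882 + I*sqrt(79)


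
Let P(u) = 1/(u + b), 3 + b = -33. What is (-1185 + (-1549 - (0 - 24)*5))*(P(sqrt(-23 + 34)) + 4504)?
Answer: -15128796856/1285 + 2614*sqrt(11)/1285 ≈ -1.1773e+7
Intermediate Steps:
b = -36 (b = -3 - 33 = -36)
P(u) = 1/(-36 + u) (P(u) = 1/(u - 36) = 1/(-36 + u))
(-1185 + (-1549 - (0 - 24)*5))*(P(sqrt(-23 + 34)) + 4504) = (-1185 + (-1549 - (0 - 24)*5))*(1/(-36 + sqrt(-23 + 34)) + 4504) = (-1185 + (-1549 - (-24)*5))*(1/(-36 + sqrt(11)) + 4504) = (-1185 + (-1549 - 1*(-120)))*(4504 + 1/(-36 + sqrt(11))) = (-1185 + (-1549 + 120))*(4504 + 1/(-36 + sqrt(11))) = (-1185 - 1429)*(4504 + 1/(-36 + sqrt(11))) = -2614*(4504 + 1/(-36 + sqrt(11))) = -11773456 - 2614/(-36 + sqrt(11))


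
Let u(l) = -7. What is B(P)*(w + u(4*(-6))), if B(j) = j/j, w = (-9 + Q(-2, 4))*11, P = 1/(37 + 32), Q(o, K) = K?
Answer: -62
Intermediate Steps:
P = 1/69 ≈ 0.014493
w = -55 (w = (-9 + 4)*11 = -5*11 = -55)
B(j) = 1
B(P)*(w + u(4*(-6))) = 1*(-55 - 7) = 1*(-62) = -62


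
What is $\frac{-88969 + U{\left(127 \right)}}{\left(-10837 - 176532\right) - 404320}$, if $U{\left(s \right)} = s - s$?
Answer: $\frac{88969}{591689} \approx 0.15036$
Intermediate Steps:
$U{\left(s \right)} = 0$
$\frac{-88969 + U{\left(127 \right)}}{\left(-10837 - 176532\right) - 404320} = \frac{-88969 + 0}{\left(-10837 - 176532\right) - 404320} = - \frac{88969}{-187369 - 404320} = - \frac{88969}{-591689} = \left(-88969\right) \left(- \frac{1}{591689}\right) = \frac{88969}{591689}$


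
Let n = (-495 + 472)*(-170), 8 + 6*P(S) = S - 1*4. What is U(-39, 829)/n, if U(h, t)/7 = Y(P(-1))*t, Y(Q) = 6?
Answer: 17409/1955 ≈ 8.9049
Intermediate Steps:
P(S) = -2 + S/6 (P(S) = -4/3 + (S - 1*4)/6 = -4/3 + (S - 4)/6 = -4/3 + (-4 + S)/6 = -4/3 + (-2/3 + S/6) = -2 + S/6)
n = 3910 (n = -23*(-170) = 3910)
U(h, t) = 42*t (U(h, t) = 7*(6*t) = 42*t)
U(-39, 829)/n = (42*829)/3910 = 34818*(1/3910) = 17409/1955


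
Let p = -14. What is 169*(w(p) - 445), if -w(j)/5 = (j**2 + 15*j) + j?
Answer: -51545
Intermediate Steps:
w(j) = -80*j - 5*j**2 (w(j) = -5*((j**2 + 15*j) + j) = -5*(j**2 + 16*j) = -80*j - 5*j**2)
169*(w(p) - 445) = 169*(-5*(-14)*(16 - 14) - 445) = 169*(-5*(-14)*2 - 445) = 169*(140 - 445) = 169*(-305) = -51545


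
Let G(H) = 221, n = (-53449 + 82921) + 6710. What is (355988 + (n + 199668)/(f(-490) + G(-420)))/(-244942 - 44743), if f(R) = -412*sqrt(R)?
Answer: -29626584198038/24108570918685 - 136038280*I*sqrt(10)/4821714183737 ≈ -1.2289 - 8.9219e-5*I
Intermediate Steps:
n = 36182 (n = 29472 + 6710 = 36182)
(355988 + (n + 199668)/(f(-490) + G(-420)))/(-244942 - 44743) = (355988 + (36182 + 199668)/(-2884*I*sqrt(10) + 221))/(-244942 - 44743) = (355988 + 235850/(-2884*I*sqrt(10) + 221))/(-289685) = (355988 + 235850/(-2884*I*sqrt(10) + 221))*(-1/289685) = (355988 + 235850/(221 - 2884*I*sqrt(10)))*(-1/289685) = -355988/289685 - 47170/(57937*(221 - 2884*I*sqrt(10)))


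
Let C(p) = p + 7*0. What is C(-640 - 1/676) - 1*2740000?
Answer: -1852672641/676 ≈ -2.7406e+6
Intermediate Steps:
C(p) = p (C(p) = p + 0 = p)
C(-640 - 1/676) - 1*2740000 = (-640 - 1/676) - 1*2740000 = (-640 - 1*1/676) - 2740000 = (-640 - 1/676) - 2740000 = -432641/676 - 2740000 = -1852672641/676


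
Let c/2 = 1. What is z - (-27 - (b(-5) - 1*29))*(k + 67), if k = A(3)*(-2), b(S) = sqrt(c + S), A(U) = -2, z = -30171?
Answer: -30313 + 71*I*sqrt(3) ≈ -30313.0 + 122.98*I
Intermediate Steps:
c = 2 (c = 2*1 = 2)
b(S) = sqrt(2 + S)
k = 4 (k = -2*(-2) = 4)
z - (-27 - (b(-5) - 1*29))*(k + 67) = -30171 - (-27 - (sqrt(2 - 5) - 1*29))*(4 + 67) = -30171 - (-27 - (sqrt(-3) - 29))*71 = -30171 - (-27 - (I*sqrt(3) - 29))*71 = -30171 - (-27 - (-29 + I*sqrt(3)))*71 = -30171 - (-27 + (29 - I*sqrt(3)))*71 = -30171 - (2 - I*sqrt(3))*71 = -30171 - (142 - 71*I*sqrt(3)) = -30171 + (-142 + 71*I*sqrt(3)) = -30313 + 71*I*sqrt(3)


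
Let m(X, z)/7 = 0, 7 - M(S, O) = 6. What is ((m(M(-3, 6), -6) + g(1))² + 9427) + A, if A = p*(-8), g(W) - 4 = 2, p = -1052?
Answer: 17879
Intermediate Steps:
M(S, O) = 1 (M(S, O) = 7 - 1*6 = 7 - 6 = 1)
m(X, z) = 0 (m(X, z) = 7*0 = 0)
g(W) = 6 (g(W) = 4 + 2 = 6)
A = 8416 (A = -1052*(-8) = 8416)
((m(M(-3, 6), -6) + g(1))² + 9427) + A = ((0 + 6)² + 9427) + 8416 = (6² + 9427) + 8416 = (36 + 9427) + 8416 = 9463 + 8416 = 17879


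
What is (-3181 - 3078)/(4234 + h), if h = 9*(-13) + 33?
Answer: -6259/4150 ≈ -1.5082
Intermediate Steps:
h = -84 (h = -117 + 33 = -84)
(-3181 - 3078)/(4234 + h) = (-3181 - 3078)/(4234 - 84) = -6259/4150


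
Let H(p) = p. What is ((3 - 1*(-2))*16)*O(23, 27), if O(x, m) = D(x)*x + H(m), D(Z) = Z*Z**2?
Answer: 22389440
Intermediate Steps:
D(Z) = Z**3
O(x, m) = m + x**4 (O(x, m) = x**3*x + m = x**4 + m = m + x**4)
((3 - 1*(-2))*16)*O(23, 27) = ((3 - 1*(-2))*16)*(27 + 23**4) = ((3 + 2)*16)*(27 + 279841) = (5*16)*279868 = 80*279868 = 22389440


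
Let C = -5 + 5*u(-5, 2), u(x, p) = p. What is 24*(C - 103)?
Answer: -2352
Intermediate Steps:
C = 5 (C = -5 + 5*2 = -5 + 10 = 5)
24*(C - 103) = 24*(5 - 103) = 24*(-98) = -2352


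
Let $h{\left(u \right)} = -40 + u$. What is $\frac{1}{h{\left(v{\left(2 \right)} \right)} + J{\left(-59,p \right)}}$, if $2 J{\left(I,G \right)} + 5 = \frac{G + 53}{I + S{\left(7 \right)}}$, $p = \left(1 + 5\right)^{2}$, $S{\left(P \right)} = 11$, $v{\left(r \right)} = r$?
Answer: $- \frac{96}{3977} \approx -0.024139$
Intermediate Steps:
$p = 36$ ($p = 6^{2} = 36$)
$J{\left(I,G \right)} = - \frac{5}{2} + \frac{53 + G}{2 \left(11 + I\right)}$ ($J{\left(I,G \right)} = - \frac{5}{2} + \frac{\left(G + 53\right) \frac{1}{I + 11}}{2} = - \frac{5}{2} + \frac{\left(53 + G\right) \frac{1}{11 + I}}{2} = - \frac{5}{2} + \frac{\frac{1}{11 + I} \left(53 + G\right)}{2} = - \frac{5}{2} + \frac{53 + G}{2 \left(11 + I\right)}$)
$\frac{1}{h{\left(v{\left(2 \right)} \right)} + J{\left(-59,p \right)}} = \frac{1}{\left(-40 + 2\right) + \frac{-2 + 36 - -295}{2 \left(11 - 59\right)}} = \frac{1}{-38 + \frac{-2 + 36 + 295}{2 \left(-48\right)}} = \frac{1}{-38 + \frac{1}{2} \left(- \frac{1}{48}\right) 329} = \frac{1}{-38 - \frac{329}{96}} = \frac{1}{- \frac{3977}{96}} = - \frac{96}{3977}$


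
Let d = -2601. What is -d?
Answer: 2601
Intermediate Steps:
-d = -1*(-2601) = 2601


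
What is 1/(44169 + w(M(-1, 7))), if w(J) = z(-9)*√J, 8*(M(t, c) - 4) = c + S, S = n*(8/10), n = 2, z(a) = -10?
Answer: 88338/3901800107 + √2030/3901800107 ≈ 2.2652e-5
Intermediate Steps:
S = 8/5 (S = 2*(8/10) = 2*(8*(⅒)) = 2*(⅘) = 8/5 ≈ 1.6000)
M(t, c) = 21/5 + c/8 (M(t, c) = 4 + (c + 8/5)/8 = 4 + (8/5 + c)/8 = 4 + (⅕ + c/8) = 21/5 + c/8)
w(J) = -10*√J
1/(44169 + w(M(-1, 7))) = 1/(44169 - 10*√(21/5 + (⅛)*7)) = 1/(44169 - 10*√(21/5 + 7/8)) = 1/(44169 - √2030/2)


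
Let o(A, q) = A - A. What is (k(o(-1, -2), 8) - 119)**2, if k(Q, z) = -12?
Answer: 17161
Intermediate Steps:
o(A, q) = 0
(k(o(-1, -2), 8) - 119)**2 = (-12 - 119)**2 = (-131)**2 = 17161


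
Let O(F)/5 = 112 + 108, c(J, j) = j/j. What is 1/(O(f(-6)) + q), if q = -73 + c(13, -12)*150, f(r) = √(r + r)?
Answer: 1/1177 ≈ 0.00084962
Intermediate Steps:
c(J, j) = 1
f(r) = √2*√r (f(r) = √(2*r) = √2*√r)
O(F) = 1100 (O(F) = 5*(112 + 108) = 5*220 = 1100)
q = 77 (q = -73 + 1*150 = -73 + 150 = 77)
1/(O(f(-6)) + q) = 1/(1100 + 77) = 1/1177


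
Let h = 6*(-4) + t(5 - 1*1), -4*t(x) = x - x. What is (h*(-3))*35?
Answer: 2520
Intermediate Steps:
t(x) = 0 (t(x) = -(x - x)/4 = -1/4*0 = 0)
h = -24 (h = 6*(-4) + 0 = -24 + 0 = -24)
(h*(-3))*35 = -24*(-3)*35 = 72*35 = 2520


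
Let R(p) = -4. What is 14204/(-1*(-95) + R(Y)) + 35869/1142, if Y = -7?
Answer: 19485047/103922 ≈ 187.50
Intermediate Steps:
14204/(-1*(-95) + R(Y)) + 35869/1142 = 14204/(-1*(-95) - 4) + 35869/1142 = 14204/(95 - 4) + 35869*(1/1142) = 14204/91 + 35869/1142 = 19485047/103922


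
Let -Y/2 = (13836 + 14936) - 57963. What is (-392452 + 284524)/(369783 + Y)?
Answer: -107928/428165 ≈ -0.25207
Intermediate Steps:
Y = 58382 (Y = -2*((13836 + 14936) - 57963) = -2*(28772 - 57963) = -2*(-29191) = 58382)
(-392452 + 284524)/(369783 + Y) = (-392452 + 284524)/(369783 + 58382) = -107928/428165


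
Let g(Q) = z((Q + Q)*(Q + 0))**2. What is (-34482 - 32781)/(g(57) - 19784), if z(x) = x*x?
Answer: -9609/254695216253176 ≈ -3.7727e-11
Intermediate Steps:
z(x) = x**2
g(Q) = 16*Q**8 (g(Q) = (((Q + Q)*(Q + 0))**2)**2 = (((2*Q)*Q)**2)**2 = ((2*Q**2)**2)**2 = (4*Q**4)**2 = 16*Q**8)
(-34482 - 32781)/(g(57) - 19784) = (-34482 - 32781)/(16*57**8 - 19784) = -67263/(16*111429157112001 - 19784) = -67263/(1782866513792016 - 19784) = -67263/1782866513772232 = -67263*1/1782866513772232 = -9609/254695216253176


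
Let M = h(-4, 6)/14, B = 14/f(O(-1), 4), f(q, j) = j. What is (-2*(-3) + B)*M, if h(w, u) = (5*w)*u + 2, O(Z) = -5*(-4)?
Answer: -1121/14 ≈ -80.071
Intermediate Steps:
O(Z) = 20
h(w, u) = 2 + 5*u*w (h(w, u) = 5*u*w + 2 = 2 + 5*u*w)
B = 7/2 (B = 14/4 = 14*(1/4) = 7/2 ≈ 3.5000)
M = -59/7 (M = (2 + 5*6*(-4))/14 = (2 - 120)*(1/14) = -118*1/14 = -59/7 ≈ -8.4286)
(-2*(-3) + B)*M = (-2*(-3) + 7/2)*(-59/7) = (6 + 7/2)*(-59/7) = (19/2)*(-59/7) = -1121/14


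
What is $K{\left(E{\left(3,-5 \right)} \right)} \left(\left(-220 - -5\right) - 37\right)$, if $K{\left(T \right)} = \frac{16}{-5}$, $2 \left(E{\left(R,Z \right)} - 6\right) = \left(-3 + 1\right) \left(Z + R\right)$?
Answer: $\frac{4032}{5} \approx 806.4$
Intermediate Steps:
$E{\left(R,Z \right)} = 6 - R - Z$ ($E{\left(R,Z \right)} = 6 + \frac{\left(-3 + 1\right) \left(Z + R\right)}{2} = 6 + \frac{\left(-2\right) \left(R + Z\right)}{2} = 6 + \frac{- 2 R - 2 Z}{2} = 6 - \left(R + Z\right) = 6 - R - Z$)
$K{\left(T \right)} = - \frac{16}{5}$ ($K{\left(T \right)} = 16 \left(- \frac{1}{5}\right) = - \frac{16}{5}$)
$K{\left(E{\left(3,-5 \right)} \right)} \left(\left(-220 - -5\right) - 37\right) = - \frac{16 \left(\left(-220 - -5\right) - 37\right)}{5} = - \frac{16 \left(\left(-220 + 5\right) - 37\right)}{5} = - \frac{16 \left(-215 - 37\right)}{5} = \left(- \frac{16}{5}\right) \left(-252\right) = \frac{4032}{5}$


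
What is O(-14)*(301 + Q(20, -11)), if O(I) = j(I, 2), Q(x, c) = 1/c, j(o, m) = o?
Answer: -46340/11 ≈ -4212.7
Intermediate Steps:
O(I) = I
O(-14)*(301 + Q(20, -11)) = -14*(301 + 1/(-11)) = -14*(301 - 1/11) = -14*3310/11 = -46340/11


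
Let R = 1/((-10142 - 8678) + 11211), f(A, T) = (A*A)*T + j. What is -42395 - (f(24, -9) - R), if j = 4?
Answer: -283168936/7609 ≈ -37215.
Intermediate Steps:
f(A, T) = 4 + T*A² (f(A, T) = (A*A)*T + 4 = A²*T + 4 = T*A² + 4 = 4 + T*A²)
R = -1/7609 (R = 1/(-18820 + 11211) = 1/(-7609) = -1/7609 ≈ -0.00013142)
-42395 - (f(24, -9) - R) = -42395 - ((4 - 9*24²) - 1*(-1/7609)) = -42395 - ((4 - 9*576) + 1/7609) = -42395 - ((4 - 5184) + 1/7609) = -42395 - (-5180 + 1/7609) = -42395 - 1*(-39414619/7609) = -42395 + 39414619/7609 = -283168936/7609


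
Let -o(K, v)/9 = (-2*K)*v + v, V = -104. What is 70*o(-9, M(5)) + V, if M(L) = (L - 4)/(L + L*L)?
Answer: -503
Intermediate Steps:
M(L) = (-4 + L)/(L + L²)
o(K, v) = -9*v + 18*K*v (o(K, v) = -9*((-2*K)*v + v) = -9*(-2*K*v + v) = -9*(v - 2*K*v) = -9*v + 18*K*v)
70*o(-9, M(5)) + V = 70*(9*((-4 + 5)/(5*(1 + 5)))*(-1 + 2*(-9))) - 104 = 70*(9*((⅕)*1/6)*(-1 - 18)) - 104 = 70*(9*((⅕)*(⅙)*1)*(-19)) - 104 = 70*(9*(1/30)*(-19)) - 104 = 70*(-57/10) - 104 = -399 - 104 = -503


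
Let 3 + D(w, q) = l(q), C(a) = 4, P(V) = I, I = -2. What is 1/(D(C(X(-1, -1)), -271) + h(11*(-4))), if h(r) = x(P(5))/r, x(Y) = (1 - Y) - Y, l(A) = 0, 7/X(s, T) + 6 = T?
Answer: -44/137 ≈ -0.32117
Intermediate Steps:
X(s, T) = 7/(-6 + T)
P(V) = -2
x(Y) = 1 - 2*Y
D(w, q) = -3 (D(w, q) = -3 + 0 = -3)
h(r) = 5/r (h(r) = (1 - 2*(-2))/r = (1 + 4)/r = 5/r)
1/(D(C(X(-1, -1)), -271) + h(11*(-4))) = 1/(-3 + 5/((11*(-4)))) = 1/(-3 + 5/(-44)) = 1/(-3 + 5*(-1/44)) = 1/(-3 - 5/44) = 1/(-137/44) = -44/137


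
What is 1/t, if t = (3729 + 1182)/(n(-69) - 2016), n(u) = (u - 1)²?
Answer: 2884/4911 ≈ 0.58725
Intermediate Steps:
n(u) = (-1 + u)²
t = 4911/2884 (t = (3729 + 1182)/((-1 - 69)² - 2016) = 4911/((-70)² - 2016) = 4911/(4900 - 2016) = 4911/2884 ≈ 1.7028)
1/t = 1/(4911/2884) = 2884/4911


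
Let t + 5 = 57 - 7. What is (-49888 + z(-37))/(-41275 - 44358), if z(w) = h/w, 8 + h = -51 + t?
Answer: 1845842/3168421 ≈ 0.58257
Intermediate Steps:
t = 45 (t = -5 + (57 - 7) = -5 + 50 = 45)
h = -14 (h = -8 + (-51 + 45) = -8 - 6 = -14)
z(w) = -14/w
(-49888 + z(-37))/(-41275 - 44358) = (-49888 - 14/(-37))/(-41275 - 44358) = (-49888 - 14*(-1/37))/(-85633) = (-49888 + 14/37)*(-1/85633) = -1845842/37*(-1/85633) = 1845842/3168421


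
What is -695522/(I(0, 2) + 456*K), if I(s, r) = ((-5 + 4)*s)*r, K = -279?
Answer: 347761/63612 ≈ 5.4669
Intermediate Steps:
I(s, r) = -r*s (I(s, r) = (-s)*r = -r*s)
-695522/(I(0, 2) + 456*K) = -695522/(-1*2*0 + 456*(-279)) = -695522/(0 - 127224) = -695522/(-127224) = -695522*(-1/127224) = 347761/63612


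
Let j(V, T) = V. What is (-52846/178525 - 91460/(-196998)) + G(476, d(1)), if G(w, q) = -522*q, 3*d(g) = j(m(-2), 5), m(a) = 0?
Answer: 2958670096/17584533975 ≈ 0.16825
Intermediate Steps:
d(g) = 0 (d(g) = (⅓)*0 = 0)
(-52846/178525 - 91460/(-196998)) + G(476, d(1)) = (-52846/178525 - 91460/(-196998)) - 522*0 = (-52846*1/178525 - 91460*(-1/196998)) + 0 = (-52846/178525 + 45730/98499) + 0 = 2958670096/17584533975 + 0 = 2958670096/17584533975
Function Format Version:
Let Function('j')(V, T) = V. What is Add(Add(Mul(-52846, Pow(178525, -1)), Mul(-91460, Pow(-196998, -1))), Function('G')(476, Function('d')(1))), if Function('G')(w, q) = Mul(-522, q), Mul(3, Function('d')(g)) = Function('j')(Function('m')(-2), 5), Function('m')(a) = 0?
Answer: Rational(2958670096, 17584533975) ≈ 0.16825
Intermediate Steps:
Function('d')(g) = 0 (Function('d')(g) = Mul(Rational(1, 3), 0) = 0)
Add(Add(Mul(-52846, Pow(178525, -1)), Mul(-91460, Pow(-196998, -1))), Function('G')(476, Function('d')(1))) = Add(Add(Mul(-52846, Pow(178525, -1)), Mul(-91460, Pow(-196998, -1))), Mul(-522, 0)) = Add(Add(Mul(-52846, Rational(1, 178525)), Mul(-91460, Rational(-1, 196998))), 0) = Add(Add(Rational(-52846, 178525), Rational(45730, 98499)), 0) = Add(Rational(2958670096, 17584533975), 0) = Rational(2958670096, 17584533975)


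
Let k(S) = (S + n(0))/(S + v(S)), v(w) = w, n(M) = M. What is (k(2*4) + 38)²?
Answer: 5929/4 ≈ 1482.3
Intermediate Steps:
k(S) = ½ (k(S) = (S + 0)/(S + S) = S/((2*S)) = S*(1/(2*S)) = ½)
(k(2*4) + 38)² = (½ + 38)² = (77/2)² = 5929/4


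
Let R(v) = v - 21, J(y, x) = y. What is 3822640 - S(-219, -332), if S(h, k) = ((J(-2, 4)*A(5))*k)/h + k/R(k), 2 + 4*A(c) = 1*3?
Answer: 295516816370/77307 ≈ 3.8226e+6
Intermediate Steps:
A(c) = ¼ (A(c) = -½ + (1*3)/4 = -½ + (¼)*3 = -½ + ¾ = ¼)
R(v) = -21 + v
S(h, k) = k/(-21 + k) - k/(2*h) (S(h, k) = ((-2*¼)*k)/h + k/(-21 + k) = (-k/2)/h + k/(-21 + k) = -k/(2*h) + k/(-21 + k) = k/(-21 + k) - k/(2*h))
3822640 - S(-219, -332) = 3822640 - (-332)*(21 - 1*(-332) + 2*(-219))/(2*(-219)*(-21 - 332)) = 3822640 - (-332)*(-1)*(21 + 332 - 438)/(2*219*(-353)) = 3822640 - (-332)*(-1)*(-1)*(-85)/(2*219*353) = 3822640 - 1*14110/77307 = 3822640 - 14110/77307 = 295516816370/77307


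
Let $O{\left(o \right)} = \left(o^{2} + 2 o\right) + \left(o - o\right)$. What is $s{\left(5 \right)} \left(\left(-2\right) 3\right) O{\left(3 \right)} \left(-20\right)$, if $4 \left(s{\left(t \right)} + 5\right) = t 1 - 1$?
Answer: $-7200$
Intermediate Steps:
$s{\left(t \right)} = - \frac{21}{4} + \frac{t}{4}$ ($s{\left(t \right)} = -5 + \frac{t 1 - 1}{4} = -5 + \frac{t - 1}{4} = -5 + \frac{-1 + t}{4} = -5 + \left(- \frac{1}{4} + \frac{t}{4}\right) = - \frac{21}{4} + \frac{t}{4}$)
$O{\left(o \right)} = o^{2} + 2 o$ ($O{\left(o \right)} = \left(o^{2} + 2 o\right) + 0 = o^{2} + 2 o$)
$s{\left(5 \right)} \left(\left(-2\right) 3\right) O{\left(3 \right)} \left(-20\right) = \left(- \frac{21}{4} + \frac{1}{4} \cdot 5\right) \left(\left(-2\right) 3\right) 3 \left(2 + 3\right) \left(-20\right) = \left(- \frac{21}{4} + \frac{5}{4}\right) \left(-6\right) 3 \cdot 5 \left(-20\right) = \left(-4\right) \left(-6\right) 15 \left(-20\right) = 24 \cdot 15 \left(-20\right) = 360 \left(-20\right) = -7200$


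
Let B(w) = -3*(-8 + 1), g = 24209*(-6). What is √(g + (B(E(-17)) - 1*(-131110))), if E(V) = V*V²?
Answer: I*√14123 ≈ 118.84*I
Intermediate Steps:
g = -145254
E(V) = V³
B(w) = 21 (B(w) = -3*(-7) = 21)
√(g + (B(E(-17)) - 1*(-131110))) = √(-145254 + (21 - 1*(-131110))) = √(-145254 + (21 + 131110)) = √(-145254 + 131131) = √(-14123) = I*√14123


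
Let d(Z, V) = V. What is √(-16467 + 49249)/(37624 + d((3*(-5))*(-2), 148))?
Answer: √32782/37772 ≈ 0.0047934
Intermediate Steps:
√(-16467 + 49249)/(37624 + d((3*(-5))*(-2), 148)) = √(-16467 + 49249)/(37624 + 148) = √32782/37772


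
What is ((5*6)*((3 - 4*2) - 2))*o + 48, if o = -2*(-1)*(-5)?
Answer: 2148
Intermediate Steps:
o = -10 (o = 2*(-5) = -10)
((5*6)*((3 - 4*2) - 2))*o + 48 = ((5*6)*((3 - 4*2) - 2))*(-10) + 48 = (30*((3 - 8) - 2))*(-10) + 48 = (30*(-5 - 2))*(-10) + 48 = (30*(-7))*(-10) + 48 = -210*(-10) + 48 = 2100 + 48 = 2148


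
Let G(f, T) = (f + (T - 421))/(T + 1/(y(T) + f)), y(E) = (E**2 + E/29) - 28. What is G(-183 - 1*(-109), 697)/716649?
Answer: 948470800/2345372746003807 ≈ 4.0440e-7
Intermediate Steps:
y(E) = -28 + E**2 + E/29 (y(E) = (E**2 + E/29) - 28 = -28 + E**2 + E/29)
G(f, T) = (-421 + T + f)/(T + 1/(-28 + f + T**2 + T/29)) (G(f, T) = (f + (T - 421))/(T + 1/((-28 + T**2 + T/29) + f)) = (f + (-421 + T))/(T + 1/(-28 + f + T**2 + T/29)) = (-421 + T + f)/(T + 1/(-28 + f + T**2 + T/29)))
G(-183 - 1*(-109), 697)/716649 = ((341852 - 13021*(-183 - 1*(-109)) - 12208*697**2 - 1233*697 + 29*697**3 + 29*(-183 - 1*(-109))**2 + 29*(-183 - 1*(-109))*697**2 + 30*697*(-183 - 1*(-109)))/(29 + 697**2 - 812*697 + 29*697**3 + 29*697*(-183 - 1*(-109))))/716649 = ((341852 - 13021*(-183 + 109) - 12208*485809 - 859401 + 29*338608873 + 29*(-183 + 109)**2 + 29*(-183 + 109)*485809 + 30*697*(-183 + 109))/(29 + 485809 - 565964 + 29*338608873 + 29*697*(-183 + 109)))*(1/716649) = ((341852 - 13021*(-74) - 5930756272 - 859401 + 9819657317 + 29*(-74)**2 + 29*(-74)*485809 + 30*697*(-74))/(29 + 485809 - 565964 + 9819657317 + 29*697*(-74)))*(1/716649) = ((341852 + 963554 - 5930756272 - 859401 + 9819657317 + 29*5476 - 1042546114 - 1547340)/(29 + 485809 - 565964 + 9819657317 - 1495762))*(1/716649) = ((341852 + 963554 - 5930756272 - 859401 + 9819657317 + 158804 - 1042546114 - 1547340)/9818081429)*(1/716649) = ((1/9818081429)*2845412400)*(1/716649) = (2845412400/9818081429)*(1/716649) = 948470800/2345372746003807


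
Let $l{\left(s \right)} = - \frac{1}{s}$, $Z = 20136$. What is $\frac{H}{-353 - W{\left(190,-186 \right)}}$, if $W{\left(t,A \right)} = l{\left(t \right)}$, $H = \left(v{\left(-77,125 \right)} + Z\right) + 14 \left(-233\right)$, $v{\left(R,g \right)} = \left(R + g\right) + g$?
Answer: $- \frac{3238930}{67069} \approx -48.292$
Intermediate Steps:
$v{\left(R,g \right)} = R + 2 g$
$H = 17047$ ($H = \left(\left(-77 + 2 \cdot 125\right) + 20136\right) + 14 \left(-233\right) = \left(\left(-77 + 250\right) + 20136\right) - 3262 = \left(173 + 20136\right) - 3262 = 20309 - 3262 = 17047$)
$W{\left(t,A \right)} = - \frac{1}{t}$
$\frac{H}{-353 - W{\left(190,-186 \right)}} = \frac{17047}{-353 - - \frac{1}{190}} = \frac{17047}{-353 + \frac{1}{190}} = \frac{17047}{- \frac{67069}{190}} = 17047 \left(- \frac{190}{67069}\right) = - \frac{3238930}{67069}$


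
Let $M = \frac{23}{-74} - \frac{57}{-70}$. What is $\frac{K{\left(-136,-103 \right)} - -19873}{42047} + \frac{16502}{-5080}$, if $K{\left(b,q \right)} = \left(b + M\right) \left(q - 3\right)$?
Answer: $- \frac{67332564779}{27661039420} \approx -2.4342$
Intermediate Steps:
$M = \frac{652}{1295}$ ($M = 23 \left(- \frac{1}{74}\right) - - \frac{57}{70} = - \frac{23}{74} + \frac{57}{70} = \frac{652}{1295} \approx 0.50348$)
$K{\left(b,q \right)} = \left(-3 + q\right) \left(\frac{652}{1295} + b\right)$ ($K{\left(b,q \right)} = \left(b + \frac{652}{1295}\right) \left(q - 3\right) = \left(\frac{652}{1295} + b\right) \left(-3 + q\right) = \left(-3 + q\right) \left(\frac{652}{1295} + b\right)$)
$\frac{K{\left(-136,-103 \right)} - -19873}{42047} + \frac{16502}{-5080} = \frac{\left(- \frac{1956}{1295} - -408 + \frac{652}{1295} \left(-103\right) - -14008\right) - -19873}{42047} + \frac{16502}{-5080} = \left(\left(- \frac{1956}{1295} + 408 - \frac{67156}{1295} + 14008\right) + 19873\right) \frac{1}{42047} + 16502 \left(- \frac{1}{5080}\right) = \left(\frac{18599608}{1295} + 19873\right) \frac{1}{42047} - \frac{8251}{2540} = \frac{44335143}{1295} \cdot \frac{1}{42047} - \frac{8251}{2540} = \frac{44335143}{54450865} - \frac{8251}{2540} = - \frac{67332564779}{27661039420}$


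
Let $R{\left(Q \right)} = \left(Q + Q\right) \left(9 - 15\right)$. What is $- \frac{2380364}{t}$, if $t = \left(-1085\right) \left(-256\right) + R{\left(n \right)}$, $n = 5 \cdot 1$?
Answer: $- \frac{595091}{69425} \approx -8.5717$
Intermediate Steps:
$n = 5$
$R{\left(Q \right)} = - 12 Q$ ($R{\left(Q \right)} = 2 Q \left(-6\right) = - 12 Q$)
$t = 277700$ ($t = \left(-1085\right) \left(-256\right) - 60 = 277760 - 60 = 277700$)
$- \frac{2380364}{t} = - \frac{2380364}{277700} = \left(-2380364\right) \frac{1}{277700} = - \frac{595091}{69425}$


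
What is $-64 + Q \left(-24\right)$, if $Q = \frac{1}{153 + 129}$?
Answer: $- \frac{3012}{47} \approx -64.085$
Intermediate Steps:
$Q = \frac{1}{282} \approx 0.0035461$
$-64 + Q \left(-24\right) = -64 + \frac{1}{282} \left(-24\right) = -64 - \frac{4}{47} = - \frac{3012}{47}$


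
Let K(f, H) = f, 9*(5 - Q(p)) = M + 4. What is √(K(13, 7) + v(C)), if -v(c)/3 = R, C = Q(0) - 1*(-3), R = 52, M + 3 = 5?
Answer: I*√143 ≈ 11.958*I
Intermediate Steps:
M = 2 (M = -3 + 5 = 2)
Q(p) = 13/3 (Q(p) = 5 - (2 + 4)/9 = 5 - ⅑*6 = 5 - ⅔ = 13/3)
C = 22/3 (C = 13/3 - 1*(-3) = 13/3 + 3 = 22/3 ≈ 7.3333)
v(c) = -156 (v(c) = -3*52 = -156)
√(K(13, 7) + v(C)) = √(13 - 156) = √(-143) = I*√143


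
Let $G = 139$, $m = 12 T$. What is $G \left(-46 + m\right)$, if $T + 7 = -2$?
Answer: $-21406$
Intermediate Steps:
$T = -9$ ($T = -7 - 2 = -9$)
$m = -108$ ($m = 12 \left(-9\right) = -108$)
$G \left(-46 + m\right) = 139 \left(-46 - 108\right) = 139 \left(-154\right) = -21406$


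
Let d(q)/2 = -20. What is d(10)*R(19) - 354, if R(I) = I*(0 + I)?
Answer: -14794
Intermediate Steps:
R(I) = I**2 (R(I) = I*I = I**2)
d(q) = -40 (d(q) = 2*(-20) = -40)
d(10)*R(19) - 354 = -40*19**2 - 354 = -40*361 - 354 = -14440 - 354 = -14794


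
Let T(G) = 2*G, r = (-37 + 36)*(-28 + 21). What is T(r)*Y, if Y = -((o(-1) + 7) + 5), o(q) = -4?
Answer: -112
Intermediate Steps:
r = 7 (r = -1*(-7) = 7)
Y = -8 (Y = -((-4 + 7) + 5) = -(3 + 5) = -1*8 = -8)
T(r)*Y = (2*7)*(-8) = 14*(-8) = -112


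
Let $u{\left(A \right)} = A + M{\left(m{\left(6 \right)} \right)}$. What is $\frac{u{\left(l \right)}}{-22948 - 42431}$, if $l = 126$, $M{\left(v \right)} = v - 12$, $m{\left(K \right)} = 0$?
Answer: $- \frac{2}{1147} \approx -0.0017437$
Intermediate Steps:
$M{\left(v \right)} = -12 + v$
$u{\left(A \right)} = -12 + A$ ($u{\left(A \right)} = A + \left(-12 + 0\right) = A - 12 = -12 + A$)
$\frac{u{\left(l \right)}}{-22948 - 42431} = \frac{-12 + 126}{-22948 - 42431} = \frac{114}{-65379} = 114 \left(- \frac{1}{65379}\right) = - \frac{2}{1147}$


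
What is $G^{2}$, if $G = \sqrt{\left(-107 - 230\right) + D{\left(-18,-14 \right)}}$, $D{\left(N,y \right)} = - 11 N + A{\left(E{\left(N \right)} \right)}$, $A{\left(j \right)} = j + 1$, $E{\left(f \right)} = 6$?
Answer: $-132$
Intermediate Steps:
$A{\left(j \right)} = 1 + j$
$D{\left(N,y \right)} = 7 - 11 N$ ($D{\left(N,y \right)} = - 11 N + \left(1 + 6\right) = - 11 N + 7 = 7 - 11 N$)
$G = 2 i \sqrt{33}$ ($G = \sqrt{\left(-107 - 230\right) + \left(7 - -198\right)} = \sqrt{\left(-107 - 230\right) + \left(7 + 198\right)} = \sqrt{-337 + 205} = \sqrt{-132} = 2 i \sqrt{33} \approx 11.489 i$)
$G^{2} = \left(2 i \sqrt{33}\right)^{2} = -132$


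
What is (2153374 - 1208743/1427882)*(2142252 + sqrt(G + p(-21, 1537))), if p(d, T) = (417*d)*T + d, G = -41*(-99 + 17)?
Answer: 3293458341557280750/713941 + 33822390416375*I*sqrt(27802)/713941 ≈ 4.6131e+12 + 7.8991e+9*I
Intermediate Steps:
G = 3362 (G = -41*(-82) = 3362)
p(d, T) = d + 417*T*d (p(d, T) = 417*T*d + d = d + 417*T*d)
(2153374 - 1208743/1427882)*(2142252 + sqrt(G + p(-21, 1537))) = (2153374 - 1208743/1427882)*(2142252 + sqrt(3362 - 21*(1 + 417*1537))) = (2153374 - 1208743*1/1427882)*(2142252 + sqrt(3362 - 21*(1 + 640929))) = (2153374 - 1208743/1427882)*(2142252 + sqrt(3362 - 21*640930)) = 3074762765125*(2142252 + sqrt(3362 - 13459530))/1427882 = 3074762765125*(2142252 + sqrt(-13456168))/1427882 = 3074762765125*(2142252 + 22*I*sqrt(27802))/1427882 = 3293458341557280750/713941 + 33822390416375*I*sqrt(27802)/713941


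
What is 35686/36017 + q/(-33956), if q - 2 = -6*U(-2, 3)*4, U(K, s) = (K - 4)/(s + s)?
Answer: 46569899/47038202 ≈ 0.99004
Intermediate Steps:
U(K, s) = (-4 + K)/(2*s) (U(K, s) = (-4 + K)/((2*s)) = (-4 + K)*(1/(2*s)) = (-4 + K)/(2*s))
q = 26 (q = 2 - 3*(-4 - 2)/3*4 = 2 - 3*(-6)/3*4 = 2 - 6*(-1)*4 = 2 + 6*4 = 2 + 24 = 26)
35686/36017 + q/(-33956) = 35686/36017 + 26/(-33956) = 35686*(1/36017) + 26*(-1/33956) = 35686/36017 - 1/1306 = 46569899/47038202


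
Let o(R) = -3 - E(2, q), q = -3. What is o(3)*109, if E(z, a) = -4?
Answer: 109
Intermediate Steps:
o(R) = 1 (o(R) = -3 - 1*(-4) = -3 + 4 = 1)
o(3)*109 = 1*109 = 109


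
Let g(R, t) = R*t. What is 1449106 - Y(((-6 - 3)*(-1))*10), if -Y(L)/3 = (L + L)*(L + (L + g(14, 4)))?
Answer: 1576546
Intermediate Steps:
Y(L) = -6*L*(56 + 2*L) (Y(L) = -3*(L + L)*(L + (L + 14*4)) = -3*2*L*(L + (L + 56)) = -3*2*L*(L + (56 + L)) = -3*2*L*(56 + 2*L) = -6*L*(56 + 2*L))
1449106 - Y(((-6 - 3)*(-1))*10) = 1449106 - (-12)*((-6 - 3)*(-1))*10*(28 + ((-6 - 3)*(-1))*10) = 1449106 - (-12)*-9*(-1)*10*(28 - 9*(-1)*10) = 1449106 - (-12)*9*10*(28 + 9*10) = 1449106 - (-12)*90*(28 + 90) = 1449106 - (-12)*90*118 = 1449106 - 1*(-127440) = 1449106 + 127440 = 1576546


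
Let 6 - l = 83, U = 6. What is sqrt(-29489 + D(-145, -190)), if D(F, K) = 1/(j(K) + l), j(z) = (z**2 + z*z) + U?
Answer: 4*I*sqrt(9588703394895)/72129 ≈ 171.72*I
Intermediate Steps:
l = -77 (l = 6 - 1*83 = 6 - 83 = -77)
j(z) = 6 + 2*z**2 (j(z) = (z**2 + z*z) + 6 = (z**2 + z**2) + 6 = 2*z**2 + 6 = 6 + 2*z**2)
D(F, K) = 1/(-71 + 2*K**2) (D(F, K) = 1/((6 + 2*K**2) - 77) = 1/(-71 + 2*K**2))
sqrt(-29489 + D(-145, -190)) = sqrt(-29489 + 1/(-71 + 2*(-190)**2)) = sqrt(-29489 + 1/(-71 + 2*36100)) = sqrt(-29489 + 1/(-71 + 72200)) = sqrt(-29489 + 1/72129) = sqrt(-2127012080/72129) = 4*I*sqrt(9588703394895)/72129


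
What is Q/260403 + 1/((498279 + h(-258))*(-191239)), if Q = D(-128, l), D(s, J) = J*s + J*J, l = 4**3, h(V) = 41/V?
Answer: -100699789792466278/6401984214802902297 ≈ -0.015729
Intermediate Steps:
l = 64
D(s, J) = J**2 + J*s (D(s, J) = J*s + J**2 = J**2 + J*s)
Q = -4096 (Q = 64*(64 - 128) = 64*(-64) = -4096)
Q/260403 + 1/((498279 + h(-258))*(-191239)) = -4096/260403 + 1/((498279 + 41/(-258))*(-191239)) = -4096*1/260403 - 1/191239/(498279 + 41*(-1/258)) = -4096/260403 - 1/191239/(498279 - 41/258) = -4096/260403 - 1/191239/(128555941/258) = -4096/260403 + (258/128555941)*(-1/191239) = -4096/260403 - 258/24584909600899 = -100699789792466278/6401984214802902297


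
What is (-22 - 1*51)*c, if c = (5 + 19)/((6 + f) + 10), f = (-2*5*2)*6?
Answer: 219/13 ≈ 16.846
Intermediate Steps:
f = -120 (f = -10*2*6 = -20*6 = -120)
c = -3/13 (c = (5 + 19)/((6 - 120) + 10) = 24/(-114 + 10) = 24/(-104) = 24*(-1/104) = -3/13 ≈ -0.23077)
(-22 - 1*51)*c = (-22 - 1*51)*(-3/13) = (-22 - 51)*(-3/13) = -73*(-3/13) = 219/13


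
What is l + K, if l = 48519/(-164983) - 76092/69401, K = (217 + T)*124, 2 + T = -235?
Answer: -28411884407395/11449985183 ≈ -2481.4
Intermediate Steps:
T = -237 (T = -2 - 235 = -237)
K = -2480 (K = (217 - 237)*124 = -20*124 = -2480)
l = -15921153555/11449985183 (l = 48519*(-1/164983) - 76092*1/69401 = -48519/164983 - 76092/69401 = -15921153555/11449985183 ≈ -1.3905)
l + K = -15921153555/11449985183 - 2480 = -28411884407395/11449985183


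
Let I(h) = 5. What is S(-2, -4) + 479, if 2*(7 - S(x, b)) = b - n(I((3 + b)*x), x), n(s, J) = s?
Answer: 981/2 ≈ 490.50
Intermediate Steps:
S(x, b) = 19/2 - b/2 (S(x, b) = 7 - (b - 1*5)/2 = 7 - (b - 5)/2 = 7 - (-5 + b)/2 = 7 + (5/2 - b/2) = 19/2 - b/2)
S(-2, -4) + 479 = (19/2 - ½*(-4)) + 479 = (19/2 + 2) + 479 = 23/2 + 479 = 981/2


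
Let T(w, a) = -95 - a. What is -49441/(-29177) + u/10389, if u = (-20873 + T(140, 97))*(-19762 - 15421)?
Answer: 21624460588964/303119853 ≈ 71340.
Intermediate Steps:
u = 741129895 (u = (-20873 + (-95 - 1*97))*(-19762 - 15421) = (-20873 + (-95 - 97))*(-35183) = (-20873 - 192)*(-35183) = -21065*(-35183) = 741129895)
-49441/(-29177) + u/10389 = -49441/(-29177) + 741129895/10389 = -49441*(-1/29177) + 741129895*(1/10389) = 49441/29177 + 741129895/10389 = 21624460588964/303119853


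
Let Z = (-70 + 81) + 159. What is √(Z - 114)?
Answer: 2*√14 ≈ 7.4833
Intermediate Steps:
Z = 170 (Z = 11 + 159 = 170)
√(Z - 114) = √(170 - 114) = √56 = 2*√14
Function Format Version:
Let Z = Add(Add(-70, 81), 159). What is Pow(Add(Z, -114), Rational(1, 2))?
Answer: Mul(2, Pow(14, Rational(1, 2))) ≈ 7.4833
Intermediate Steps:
Z = 170 (Z = Add(11, 159) = 170)
Pow(Add(Z, -114), Rational(1, 2)) = Pow(Add(170, -114), Rational(1, 2)) = Pow(56, Rational(1, 2)) = Mul(2, Pow(14, Rational(1, 2)))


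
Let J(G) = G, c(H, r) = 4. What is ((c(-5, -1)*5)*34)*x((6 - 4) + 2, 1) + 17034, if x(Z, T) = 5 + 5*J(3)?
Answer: 30634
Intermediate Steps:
x(Z, T) = 20 (x(Z, T) = 5 + 5*3 = 5 + 15 = 20)
((c(-5, -1)*5)*34)*x((6 - 4) + 2, 1) + 17034 = ((4*5)*34)*20 + 17034 = (20*34)*20 + 17034 = 680*20 + 17034 = 13600 + 17034 = 30634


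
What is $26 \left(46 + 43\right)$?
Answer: $2314$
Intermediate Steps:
$26 \left(46 + 43\right) = 26 \cdot 89 = 2314$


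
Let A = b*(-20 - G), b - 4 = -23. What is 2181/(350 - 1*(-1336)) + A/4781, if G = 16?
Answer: 3860195/2686922 ≈ 1.4367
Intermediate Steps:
b = -19 (b = 4 - 23 = -19)
A = 684 (A = -19*(-20 - 1*16) = -19*(-20 - 16) = -19*(-36) = 684)
2181/(350 - 1*(-1336)) + A/4781 = 2181/(350 - 1*(-1336)) + 684/4781 = 2181/(350 + 1336) + 684*(1/4781) = 2181/1686 + 684/4781 = 2181*(1/1686) + 684/4781 = 727/562 + 684/4781 = 3860195/2686922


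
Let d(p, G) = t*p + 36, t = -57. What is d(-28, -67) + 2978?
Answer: 4610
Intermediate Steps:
d(p, G) = 36 - 57*p (d(p, G) = -57*p + 36 = 36 - 57*p)
d(-28, -67) + 2978 = (36 - 57*(-28)) + 2978 = (36 + 1596) + 2978 = 1632 + 2978 = 4610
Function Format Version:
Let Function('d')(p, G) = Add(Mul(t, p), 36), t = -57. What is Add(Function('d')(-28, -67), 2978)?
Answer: 4610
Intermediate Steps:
Function('d')(p, G) = Add(36, Mul(-57, p)) (Function('d')(p, G) = Add(Mul(-57, p), 36) = Add(36, Mul(-57, p)))
Add(Function('d')(-28, -67), 2978) = Add(Add(36, Mul(-57, -28)), 2978) = Add(Add(36, 1596), 2978) = Add(1632, 2978) = 4610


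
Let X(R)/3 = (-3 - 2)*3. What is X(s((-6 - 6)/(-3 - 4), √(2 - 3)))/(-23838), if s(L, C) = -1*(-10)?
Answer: 15/7946 ≈ 0.0018877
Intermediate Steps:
s(L, C) = 10
X(R) = -45 (X(R) = 3*((-3 - 2)*3) = 3*(-5*3) = 3*(-15) = -45)
X(s((-6 - 6)/(-3 - 4), √(2 - 3)))/(-23838) = -45/(-23838) = -45*(-1/23838) = 15/7946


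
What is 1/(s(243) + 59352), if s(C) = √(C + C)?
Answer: 9892/587109903 - √6/391406602 ≈ 1.6842e-5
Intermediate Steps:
s(C) = √2*√C (s(C) = √(2*C) = √2*√C)
1/(s(243) + 59352) = 1/(√2*√243 + 59352) = 1/(√2*(9*√3) + 59352) = 1/(9*√6 + 59352) = 1/(59352 + 9*√6)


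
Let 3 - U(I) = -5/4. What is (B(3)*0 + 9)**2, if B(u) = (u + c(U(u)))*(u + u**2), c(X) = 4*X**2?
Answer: 81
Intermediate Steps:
U(I) = 17/4 (U(I) = 3 - (-5)/4 = 3 - 1*(-5/4) = 3 + 5/4 = 17/4)
B(u) = (289/4 + u)*(u + u**2) (B(u) = (u + 4*(17/4)**2)*(u + u**2) = (u + 4*(289/16))*(u + u**2) = (u + 289/4)*(u + u**2) = (289/4 + u)*(u + u**2))
(B(3)*0 + 9)**2 = (((1/4)*3*(289 + 4*3**2 + 293*3))*0 + 9)**2 = (((1/4)*3*(289 + 4*9 + 879))*0 + 9)**2 = (((1/4)*3*(289 + 36 + 879))*0 + 9)**2 = (((1/4)*3*1204)*0 + 9)**2 = (903*0 + 9)**2 = (0 + 9)**2 = 9**2 = 81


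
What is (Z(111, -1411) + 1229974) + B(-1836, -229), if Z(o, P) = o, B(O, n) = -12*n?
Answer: 1232833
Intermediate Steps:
(Z(111, -1411) + 1229974) + B(-1836, -229) = (111 + 1229974) - 12*(-229) = 1230085 + 2748 = 1232833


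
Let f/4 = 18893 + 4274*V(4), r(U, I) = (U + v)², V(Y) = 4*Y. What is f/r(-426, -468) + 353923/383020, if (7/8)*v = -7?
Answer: 50094716687/18036028780 ≈ 2.7775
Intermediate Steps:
v = -8 (v = (8/7)*(-7) = -8)
r(U, I) = (-8 + U)² (r(U, I) = (U - 8)² = (-8 + U)²)
f = 349108 (f = 4*(18893 + 4274*(4*4)) = 4*(18893 + 4274*16) = 4*(18893 + 68384) = 4*87277 = 349108)
f/r(-426, -468) + 353923/383020 = 349108/((-8 - 426)²) + 353923/383020 = 349108/((-434)²) + 353923*(1/383020) = 349108/188356 + 353923/383020 = 349108*(1/188356) + 353923/383020 = 87277/47089 + 353923/383020 = 50094716687/18036028780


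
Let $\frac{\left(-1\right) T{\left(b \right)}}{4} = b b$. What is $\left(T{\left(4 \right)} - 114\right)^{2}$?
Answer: $31684$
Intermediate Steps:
$T{\left(b \right)} = - 4 b^{2}$ ($T{\left(b \right)} = - 4 b b = - 4 b^{2}$)
$\left(T{\left(4 \right)} - 114\right)^{2} = \left(- 4 \cdot 4^{2} - 114\right)^{2} = \left(\left(-4\right) 16 - 114\right)^{2} = \left(-64 - 114\right)^{2} = \left(-178\right)^{2} = 31684$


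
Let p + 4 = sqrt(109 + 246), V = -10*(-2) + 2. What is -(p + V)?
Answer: -18 - sqrt(355) ≈ -36.841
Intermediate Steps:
V = 22 (V = 20 + 2 = 22)
p = -4 + sqrt(355) (p = -4 + sqrt(109 + 246) = -4 + sqrt(355) ≈ 14.841)
-(p + V) = -((-4 + sqrt(355)) + 22) = -(18 + sqrt(355)) = -18 - sqrt(355)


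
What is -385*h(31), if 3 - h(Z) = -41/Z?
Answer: -51590/31 ≈ -1664.2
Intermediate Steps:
h(Z) = 3 + 41/Z (h(Z) = 3 - (-41)/Z = 3 + 41/Z)
-385*h(31) = -385*(3 + 41/31) = -385*134/31 = -51590/31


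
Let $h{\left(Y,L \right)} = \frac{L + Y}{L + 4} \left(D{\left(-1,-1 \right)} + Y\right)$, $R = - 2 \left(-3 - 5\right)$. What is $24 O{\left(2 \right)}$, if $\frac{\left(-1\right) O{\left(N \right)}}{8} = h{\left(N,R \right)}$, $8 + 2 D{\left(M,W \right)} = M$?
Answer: $432$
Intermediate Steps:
$D{\left(M,W \right)} = -4 + \frac{M}{2}$
$R = 16$ ($R = \left(-2\right) \left(-8\right) = 16$)
$h{\left(Y,L \right)} = \frac{\left(- \frac{9}{2} + Y\right) \left(L + Y\right)}{4 + L}$ ($h{\left(Y,L \right)} = \frac{L + Y}{L + 4} \left(\left(-4 + \frac{1}{2} \left(-1\right)\right) + Y\right) = \frac{L + Y}{4 + L} \left(\left(-4 - \frac{1}{2}\right) + Y\right) = \frac{L + Y}{4 + L} \left(- \frac{9}{2} + Y\right) = \frac{\left(- \frac{9}{2} + Y\right) \left(L + Y\right)}{4 + L}$)
$O{\left(N \right)} = \frac{144}{5} - \frac{23 N}{5} - \frac{2 N^{2}}{5}$ ($O{\left(N \right)} = - 8 \frac{N^{2} - 72 - \frac{9 N}{2} + 16 N}{4 + 16} = - 8 \frac{N^{2} - 72 - \frac{9 N}{2} + 16 N}{20} = - 8 \frac{-72 + N^{2} + \frac{23 N}{2}}{20} = - 8 \left(- \frac{18}{5} + \frac{N^{2}}{20} + \frac{23 N}{40}\right) = \frac{144}{5} - \frac{23 N}{5} - \frac{2 N^{2}}{5}$)
$24 O{\left(2 \right)} = 24 \left(\frac{144}{5} - \frac{46}{5} - \frac{2 \cdot 2^{2}}{5}\right) = 24 \left(\frac{144}{5} - \frac{46}{5} - \frac{8}{5}\right) = 24 \cdot 18 = 432$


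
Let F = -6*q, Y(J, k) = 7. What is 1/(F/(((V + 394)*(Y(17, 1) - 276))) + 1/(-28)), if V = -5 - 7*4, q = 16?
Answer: -2719052/94421 ≈ -28.797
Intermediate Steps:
V = -33 (V = -5 - 28 = -33)
F = -96 (F = -6*16 = -96)
1/(F/(((V + 394)*(Y(17, 1) - 276))) + 1/(-28)) = 1/(-96*1/((-33 + 394)*(7 - 276)) + 1/(-28)) = 1/(-96/(361*(-269)) - 1/28) = 1/(-96/(-97109) - 1/28) = 1/(-96*(-1/97109) - 1/28) = 1/(96/97109 - 1/28) = 1/(-94421/2719052) = -2719052/94421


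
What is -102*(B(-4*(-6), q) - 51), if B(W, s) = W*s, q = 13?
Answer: -26622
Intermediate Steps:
-102*(B(-4*(-6), q) - 51) = -102*(-4*(-6)*13 - 51) = -102*(24*13 - 51) = -102*(312 - 51) = -102*261 = -26622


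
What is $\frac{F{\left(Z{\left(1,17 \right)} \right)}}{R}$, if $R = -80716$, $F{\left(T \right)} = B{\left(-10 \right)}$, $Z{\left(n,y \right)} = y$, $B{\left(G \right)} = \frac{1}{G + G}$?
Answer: $\frac{1}{1614320} \approx 6.1946 \cdot 10^{-7}$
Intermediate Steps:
$B{\left(G \right)} = \frac{1}{2 G}$
$F{\left(T \right)} = - \frac{1}{20}$ ($F{\left(T \right)} = \frac{1}{2 \left(-10\right)} = \frac{1}{2} \left(- \frac{1}{10}\right) = - \frac{1}{20}$)
$\frac{F{\left(Z{\left(1,17 \right)} \right)}}{R} = - \frac{1}{20 \left(-80716\right)} = \left(- \frac{1}{20}\right) \left(- \frac{1}{80716}\right) = \frac{1}{1614320}$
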